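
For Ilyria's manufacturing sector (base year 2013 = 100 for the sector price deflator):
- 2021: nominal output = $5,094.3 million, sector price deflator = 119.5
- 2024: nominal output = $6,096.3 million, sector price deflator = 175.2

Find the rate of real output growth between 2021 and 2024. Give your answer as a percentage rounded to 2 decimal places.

-18.38%

Deflate each year: 2021 → 5094.3/1.195 = 4263.01; 2024 → 6096.3/1.752 = 3479.62.
So real output changed by 3479.62/4263.01 − 1 = -0.1838, i.e. -18.38%.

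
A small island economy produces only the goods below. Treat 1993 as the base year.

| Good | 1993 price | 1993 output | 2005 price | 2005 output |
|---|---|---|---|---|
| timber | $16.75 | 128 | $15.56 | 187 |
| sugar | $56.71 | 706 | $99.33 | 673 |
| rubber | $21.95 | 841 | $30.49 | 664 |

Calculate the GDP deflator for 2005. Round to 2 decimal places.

161.09

Nominal GDP 2005 = 15.56·187 + 99.33·673 + 30.49·664 = 90004.17.
Real GDP 2005 (at 1993 prices) = 16.75·187 + 56.71·673 + 21.95·664 = 55872.88.
Deflator = Nominal/Real × 100 = 90004.17/55872.88 × 100 = 161.087.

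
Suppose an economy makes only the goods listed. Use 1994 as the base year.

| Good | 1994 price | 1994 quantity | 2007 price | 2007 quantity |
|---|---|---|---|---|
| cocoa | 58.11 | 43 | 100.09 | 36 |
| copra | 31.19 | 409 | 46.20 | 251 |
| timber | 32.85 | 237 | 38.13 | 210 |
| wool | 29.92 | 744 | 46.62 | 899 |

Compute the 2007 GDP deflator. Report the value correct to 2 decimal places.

Nominal GDP 2007 = 100.09·36 + 46.20·251 + 38.13·210 + 46.62·899 = 65118.12.
Real GDP 2007 (at 1994 prices) = 58.11·36 + 31.19·251 + 32.85·210 + 29.92·899 = 43717.23.
Deflator = Nominal/Real × 100 = 65118.12/43717.23 × 100 = 148.953.

148.95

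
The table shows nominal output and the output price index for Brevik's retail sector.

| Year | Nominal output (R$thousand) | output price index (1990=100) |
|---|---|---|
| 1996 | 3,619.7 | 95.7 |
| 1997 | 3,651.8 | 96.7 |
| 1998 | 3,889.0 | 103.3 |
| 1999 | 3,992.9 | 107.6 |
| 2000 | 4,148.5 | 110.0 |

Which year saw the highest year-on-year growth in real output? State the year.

1997: real = 3651.8/0.967 = 3776.42; growth vs 1996 (3782.34) = -0.16%.
1998: real = 3889.0/1.033 = 3764.76; growth vs 1997 (3776.42) = -0.31%.
1999: real = 3992.9/1.076 = 3710.87; growth vs 1998 (3764.76) = -1.43%.
2000: real = 4148.5/1.100 = 3771.36; growth vs 1999 (3710.87) = 1.63%.

2000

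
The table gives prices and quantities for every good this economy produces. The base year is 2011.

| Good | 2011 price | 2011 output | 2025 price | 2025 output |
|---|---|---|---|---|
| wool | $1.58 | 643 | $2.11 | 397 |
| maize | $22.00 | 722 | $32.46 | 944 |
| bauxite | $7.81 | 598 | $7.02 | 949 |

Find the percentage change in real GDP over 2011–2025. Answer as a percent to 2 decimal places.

33.55%

Real GDP 2011 = Nominal GDP 2011 = 1.58·643 + 22.00·722 + 7.81·598 = 21570.32.
Real GDP 2025 (at 2011 prices) = 1.58·397 + 22.00·944 + 7.81·949 = 28806.95.
Real growth = 28806.95/21570.32 − 1 = 0.3355.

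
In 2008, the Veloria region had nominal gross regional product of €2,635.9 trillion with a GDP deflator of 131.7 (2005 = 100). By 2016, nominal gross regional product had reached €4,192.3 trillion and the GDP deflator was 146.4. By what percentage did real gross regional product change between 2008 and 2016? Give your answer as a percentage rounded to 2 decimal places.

43.08%

Deflate each year: 2008 → 2635.9/1.317 = 2001.44; 2016 → 4192.3/1.464 = 2863.59.
So real gross regional product changed by 2863.59/2001.44 − 1 = 0.4308, i.e. 43.08%.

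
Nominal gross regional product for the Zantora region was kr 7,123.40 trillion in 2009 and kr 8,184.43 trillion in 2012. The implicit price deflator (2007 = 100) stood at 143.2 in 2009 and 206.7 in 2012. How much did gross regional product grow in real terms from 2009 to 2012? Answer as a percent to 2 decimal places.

Deflate each year: 2009 → 7123.40/1.432 = 4974.44; 2012 → 8184.43/2.067 = 3959.57.
So real gross regional product changed by 3959.57/4974.44 − 1 = -0.2040, i.e. -20.40%.

-20.40%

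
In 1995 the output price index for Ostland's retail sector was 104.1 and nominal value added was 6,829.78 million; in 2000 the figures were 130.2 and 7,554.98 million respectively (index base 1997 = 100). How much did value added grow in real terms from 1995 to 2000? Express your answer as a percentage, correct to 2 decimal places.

Deflate each year: 1995 → 6829.78/1.041 = 6560.79; 2000 → 7554.98/1.302 = 5802.60.
So real value added changed by 5802.60/6560.79 − 1 = -0.1156, i.e. -11.56%.

-11.56%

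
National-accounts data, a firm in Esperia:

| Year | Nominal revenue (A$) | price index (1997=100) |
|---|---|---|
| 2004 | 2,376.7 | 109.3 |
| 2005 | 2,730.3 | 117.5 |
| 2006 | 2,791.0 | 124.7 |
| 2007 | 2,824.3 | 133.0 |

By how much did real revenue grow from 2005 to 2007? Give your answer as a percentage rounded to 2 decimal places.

Real revenue 2005 = 2730.3/1.175 = 2323.66.
Real revenue 2007 = 2824.3/1.330 = 2123.53.
Change = 2123.53/2323.66 − 1 = -0.0861.

-8.61%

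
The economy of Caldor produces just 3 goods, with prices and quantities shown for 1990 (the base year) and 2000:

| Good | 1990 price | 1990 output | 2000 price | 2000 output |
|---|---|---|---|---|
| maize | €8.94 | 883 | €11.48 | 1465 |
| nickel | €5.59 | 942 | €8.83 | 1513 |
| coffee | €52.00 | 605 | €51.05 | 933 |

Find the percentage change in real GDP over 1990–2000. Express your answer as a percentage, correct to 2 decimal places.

57.04%

Real GDP 1990 = Nominal GDP 1990 = 8.94·883 + 5.59·942 + 52.00·605 = 44619.80.
Real GDP 2000 (at 1990 prices) = 8.94·1465 + 5.59·1513 + 52.00·933 = 70070.77.
Real growth = 70070.77/44619.80 − 1 = 0.5704.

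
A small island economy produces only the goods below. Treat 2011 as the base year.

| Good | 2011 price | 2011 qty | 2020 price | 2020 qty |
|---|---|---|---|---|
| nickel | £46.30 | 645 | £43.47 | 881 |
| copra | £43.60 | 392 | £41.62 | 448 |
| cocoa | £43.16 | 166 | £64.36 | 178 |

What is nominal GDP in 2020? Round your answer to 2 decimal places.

£68398.91

Nominal GDP 2020 = Σ (p_2020 × q_2020) = 43.47·881 + 41.62·448 + 64.36·178 = 68398.91.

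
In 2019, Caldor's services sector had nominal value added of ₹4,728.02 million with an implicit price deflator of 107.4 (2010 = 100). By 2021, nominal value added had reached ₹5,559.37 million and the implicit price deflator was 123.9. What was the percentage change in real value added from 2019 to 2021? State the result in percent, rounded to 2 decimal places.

Real value added 2019 = 4728.02 / 1.074 = 4402.25.
Real value added 2021 = 5559.37 / 1.239 = 4486.98.
Real growth = 4486.98 / 4402.25 − 1 = 0.0192.

1.92%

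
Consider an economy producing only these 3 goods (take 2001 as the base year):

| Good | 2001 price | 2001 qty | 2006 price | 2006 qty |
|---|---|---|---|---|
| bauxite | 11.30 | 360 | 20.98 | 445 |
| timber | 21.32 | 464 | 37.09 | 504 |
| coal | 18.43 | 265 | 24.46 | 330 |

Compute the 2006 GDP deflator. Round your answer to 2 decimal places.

165.18

Nominal GDP 2006 = 20.98·445 + 37.09·504 + 24.46·330 = 36101.26.
Real GDP 2006 (at 2001 prices) = 11.30·445 + 21.32·504 + 18.43·330 = 21855.68.
Deflator = Nominal/Real × 100 = 36101.26/21855.68 × 100 = 165.180.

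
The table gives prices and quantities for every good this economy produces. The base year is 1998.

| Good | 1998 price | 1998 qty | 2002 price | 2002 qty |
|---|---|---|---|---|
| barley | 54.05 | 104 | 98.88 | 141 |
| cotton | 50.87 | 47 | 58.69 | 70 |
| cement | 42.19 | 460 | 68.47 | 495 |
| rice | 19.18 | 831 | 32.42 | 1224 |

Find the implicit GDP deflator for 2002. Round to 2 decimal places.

Nominal GDP 2002 = 98.88·141 + 58.69·70 + 68.47·495 + 32.42·1224 = 91625.11.
Real GDP 2002 (at 1998 prices) = 54.05·141 + 50.87·70 + 42.19·495 + 19.18·1224 = 55542.32.
Deflator = Nominal/Real × 100 = 91625.11/55542.32 × 100 = 164.964.

164.96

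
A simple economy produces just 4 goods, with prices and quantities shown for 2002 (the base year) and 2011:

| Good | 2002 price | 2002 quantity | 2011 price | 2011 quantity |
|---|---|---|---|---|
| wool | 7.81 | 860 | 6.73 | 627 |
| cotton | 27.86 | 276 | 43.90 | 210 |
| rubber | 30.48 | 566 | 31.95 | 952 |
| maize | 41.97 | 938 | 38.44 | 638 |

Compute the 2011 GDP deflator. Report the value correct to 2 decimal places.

102.76

Nominal GDP 2011 = 6.73·627 + 43.90·210 + 31.95·952 + 38.44·638 = 68379.83.
Real GDP 2011 (at 2002 prices) = 7.81·627 + 27.86·210 + 30.48·952 + 41.97·638 = 66541.29.
Deflator = Nominal/Real × 100 = 68379.83/66541.29 × 100 = 102.763.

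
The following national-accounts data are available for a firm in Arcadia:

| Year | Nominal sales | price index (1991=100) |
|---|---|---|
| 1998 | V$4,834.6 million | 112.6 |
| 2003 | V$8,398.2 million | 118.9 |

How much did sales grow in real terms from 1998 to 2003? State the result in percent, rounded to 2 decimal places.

Deflate each year: 1998 → 4834.6/1.126 = 4293.61; 2003 → 8398.2/1.189 = 7063.25.
So real sales changed by 7063.25/4293.61 − 1 = 0.6451, i.e. 64.51%.

64.51%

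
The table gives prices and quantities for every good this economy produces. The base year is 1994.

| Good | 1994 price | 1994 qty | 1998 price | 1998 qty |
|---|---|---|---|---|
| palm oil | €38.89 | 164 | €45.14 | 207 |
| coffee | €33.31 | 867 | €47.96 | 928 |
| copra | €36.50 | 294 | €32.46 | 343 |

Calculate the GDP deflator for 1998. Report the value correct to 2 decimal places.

126.23

Nominal GDP 1998 = 45.14·207 + 47.96·928 + 32.46·343 = 64984.64.
Real GDP 1998 (at 1994 prices) = 38.89·207 + 33.31·928 + 36.50·343 = 51481.41.
Deflator = Nominal/Real × 100 = 64984.64/51481.41 × 100 = 126.229.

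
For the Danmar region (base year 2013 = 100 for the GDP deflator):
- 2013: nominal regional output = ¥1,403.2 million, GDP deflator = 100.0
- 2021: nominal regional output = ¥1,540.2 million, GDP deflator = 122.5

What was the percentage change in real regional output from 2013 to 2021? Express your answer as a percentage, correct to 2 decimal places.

-10.40%

Real regional output 2013 = 1403.2 / 1.000 = 1403.20.
Real regional output 2021 = 1540.2 / 1.225 = 1257.31.
Real growth = 1257.31 / 1403.20 − 1 = -0.1040.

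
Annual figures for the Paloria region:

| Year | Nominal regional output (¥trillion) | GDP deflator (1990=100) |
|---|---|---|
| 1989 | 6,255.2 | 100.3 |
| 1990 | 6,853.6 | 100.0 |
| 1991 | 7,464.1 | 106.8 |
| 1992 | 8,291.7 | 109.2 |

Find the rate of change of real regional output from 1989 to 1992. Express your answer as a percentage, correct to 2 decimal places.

Real regional output 1989 = 6255.2/1.003 = 6236.49.
Real regional output 1992 = 8291.7/1.092 = 7593.13.
Change = 7593.13/6236.49 − 1 = 0.2175.

21.75%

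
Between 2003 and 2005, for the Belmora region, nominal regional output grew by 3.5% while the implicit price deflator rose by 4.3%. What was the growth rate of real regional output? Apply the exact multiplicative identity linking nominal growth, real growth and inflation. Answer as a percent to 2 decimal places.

(1 + g_nom) = (1 + g_real)(1 + π), so g_real = 1.0350 / 1.0430 − 1 = -0.00767.

-0.77%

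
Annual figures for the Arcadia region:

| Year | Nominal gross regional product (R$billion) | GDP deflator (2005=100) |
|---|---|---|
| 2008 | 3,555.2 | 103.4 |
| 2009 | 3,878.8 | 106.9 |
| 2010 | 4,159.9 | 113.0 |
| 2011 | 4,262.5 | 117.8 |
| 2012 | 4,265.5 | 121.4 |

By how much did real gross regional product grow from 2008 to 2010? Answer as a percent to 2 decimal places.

Real gross regional product 2008 = 3555.2/1.034 = 3438.30.
Real gross regional product 2010 = 4159.9/1.130 = 3681.33.
Change = 3681.33/3438.30 − 1 = 0.0707.

7.07%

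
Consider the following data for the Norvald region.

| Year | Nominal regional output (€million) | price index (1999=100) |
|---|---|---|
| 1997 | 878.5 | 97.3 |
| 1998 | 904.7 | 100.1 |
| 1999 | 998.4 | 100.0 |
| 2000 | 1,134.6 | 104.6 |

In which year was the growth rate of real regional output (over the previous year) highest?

1999

1998: real = 904.7/1.001 = 903.80; growth vs 1997 (902.88) = 0.10%.
1999: real = 998.4/1.000 = 998.40; growth vs 1998 (903.80) = 10.47%.
2000: real = 1134.6/1.046 = 1084.70; growth vs 1999 (998.40) = 8.64%.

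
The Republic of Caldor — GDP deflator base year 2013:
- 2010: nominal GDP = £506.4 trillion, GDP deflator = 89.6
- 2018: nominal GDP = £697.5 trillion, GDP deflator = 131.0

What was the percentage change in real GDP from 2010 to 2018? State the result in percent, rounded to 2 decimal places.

-5.79%

Deflate each year: 2010 → 506.4/0.896 = 565.18; 2018 → 697.5/1.310 = 532.44.
So real GDP changed by 532.44/565.18 − 1 = -0.0579, i.e. -5.79%.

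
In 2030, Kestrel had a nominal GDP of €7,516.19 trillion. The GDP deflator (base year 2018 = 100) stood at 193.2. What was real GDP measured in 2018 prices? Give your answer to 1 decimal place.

Real GDP = Nominal / (GDP deflator/100) = 7516.19 / 1.932 = 3890.37.

€3,890.4 trillion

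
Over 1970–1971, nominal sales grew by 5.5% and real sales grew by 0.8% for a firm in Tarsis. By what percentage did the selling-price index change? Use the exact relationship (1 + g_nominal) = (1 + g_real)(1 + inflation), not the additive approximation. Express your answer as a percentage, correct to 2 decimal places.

4.66%

(1 + g_nom) = (1 + g_real)(1 + π), so π = 1.0550 / 1.0080 − 1 = 0.04663.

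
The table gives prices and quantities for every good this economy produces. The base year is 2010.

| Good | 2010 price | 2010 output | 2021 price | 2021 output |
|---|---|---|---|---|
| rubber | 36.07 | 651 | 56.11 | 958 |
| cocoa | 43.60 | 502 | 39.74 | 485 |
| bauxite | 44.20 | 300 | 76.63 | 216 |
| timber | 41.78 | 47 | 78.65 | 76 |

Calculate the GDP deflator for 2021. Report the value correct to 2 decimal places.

Nominal GDP 2021 = 56.11·958 + 39.74·485 + 76.63·216 + 78.65·76 = 95556.76.
Real GDP 2021 (at 2010 prices) = 36.07·958 + 43.60·485 + 44.20·216 + 41.78·76 = 68423.54.
Deflator = Nominal/Real × 100 = 95556.76/68423.54 × 100 = 139.655.

139.65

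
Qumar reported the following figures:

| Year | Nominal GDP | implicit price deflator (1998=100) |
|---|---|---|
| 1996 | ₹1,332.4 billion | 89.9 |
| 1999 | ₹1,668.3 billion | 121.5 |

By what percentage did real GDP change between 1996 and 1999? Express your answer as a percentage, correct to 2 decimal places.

-7.35%

Deflate each year: 1996 → 1332.4/0.899 = 1482.09; 1999 → 1668.3/1.215 = 1373.09.
So real GDP changed by 1373.09/1482.09 − 1 = -0.0735, i.e. -7.35%.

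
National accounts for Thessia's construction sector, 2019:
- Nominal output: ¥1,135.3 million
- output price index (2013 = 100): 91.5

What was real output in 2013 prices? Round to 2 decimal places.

Real output = Nominal / (output price index/100) = 1135.3 / 0.915 = 1240.77.

¥1,240.77 million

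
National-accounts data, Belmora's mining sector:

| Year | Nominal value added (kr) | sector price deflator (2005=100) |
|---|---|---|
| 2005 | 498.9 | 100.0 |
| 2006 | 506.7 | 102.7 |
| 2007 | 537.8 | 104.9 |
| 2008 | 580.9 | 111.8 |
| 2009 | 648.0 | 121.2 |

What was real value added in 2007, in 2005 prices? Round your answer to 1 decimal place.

Real value added 2007 = 537.8 / 1.049 = 512.68.

kr 512.7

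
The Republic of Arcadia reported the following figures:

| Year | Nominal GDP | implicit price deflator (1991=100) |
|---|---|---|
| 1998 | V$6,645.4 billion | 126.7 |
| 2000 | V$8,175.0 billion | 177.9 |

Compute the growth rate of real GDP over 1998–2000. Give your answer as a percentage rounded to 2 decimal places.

Real GDP 1998 = 6645.4 / 1.267 = 5244.99.
Real GDP 2000 = 8175.0 / 1.779 = 4595.28.
Real growth = 4595.28 / 5244.99 − 1 = -0.1239.

-12.39%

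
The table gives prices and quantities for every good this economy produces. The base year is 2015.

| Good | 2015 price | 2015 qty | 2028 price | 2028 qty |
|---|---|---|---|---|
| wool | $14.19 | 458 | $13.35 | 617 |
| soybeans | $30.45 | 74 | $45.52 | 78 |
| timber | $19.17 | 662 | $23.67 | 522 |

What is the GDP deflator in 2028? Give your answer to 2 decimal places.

114.22

Nominal GDP 2028 = 13.35·617 + 45.52·78 + 23.67·522 = 24143.25.
Real GDP 2028 (at 2015 prices) = 14.19·617 + 30.45·78 + 19.17·522 = 21137.07.
Deflator = Nominal/Real × 100 = 24143.25/21137.07 × 100 = 114.222.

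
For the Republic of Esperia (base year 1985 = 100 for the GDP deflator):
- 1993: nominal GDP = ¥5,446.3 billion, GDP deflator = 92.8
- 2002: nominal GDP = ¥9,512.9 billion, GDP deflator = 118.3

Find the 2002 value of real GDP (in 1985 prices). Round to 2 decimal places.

Real GDP = Nominal / (GDP deflator/100) = 9512.9 / 1.183 = 8041.34.

¥8,041.34 billion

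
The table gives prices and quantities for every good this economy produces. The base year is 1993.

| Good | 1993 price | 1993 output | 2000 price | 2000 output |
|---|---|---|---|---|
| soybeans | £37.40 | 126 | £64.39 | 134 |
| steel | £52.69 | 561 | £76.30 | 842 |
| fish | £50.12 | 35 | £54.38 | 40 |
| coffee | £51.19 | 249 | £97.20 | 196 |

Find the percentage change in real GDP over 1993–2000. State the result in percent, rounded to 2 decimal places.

Real GDP 1993 = Nominal GDP 1993 = 37.40·126 + 52.69·561 + 50.12·35 + 51.19·249 = 48772.00.
Real GDP 2000 (at 1993 prices) = 37.40·134 + 52.69·842 + 50.12·40 + 51.19·196 = 61414.62.
Real growth = 61414.62/48772.00 − 1 = 0.2592.

25.92%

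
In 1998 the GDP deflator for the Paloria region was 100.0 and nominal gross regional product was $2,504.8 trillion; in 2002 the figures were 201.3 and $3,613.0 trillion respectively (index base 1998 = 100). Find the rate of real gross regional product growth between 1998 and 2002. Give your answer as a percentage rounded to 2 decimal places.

-28.34%

Deflate each year: 1998 → 2504.8/1.000 = 2504.80; 2002 → 3613.0/2.013 = 1794.83.
So real gross regional product changed by 1794.83/2504.80 − 1 = -0.2834, i.e. -28.34%.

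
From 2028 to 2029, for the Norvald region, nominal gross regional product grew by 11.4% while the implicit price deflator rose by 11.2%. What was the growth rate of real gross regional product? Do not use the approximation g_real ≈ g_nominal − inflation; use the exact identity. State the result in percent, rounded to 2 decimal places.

0.18%

(1 + g_nom) = (1 + g_real)(1 + π), so g_real = 1.1140 / 1.1120 − 1 = 0.00180.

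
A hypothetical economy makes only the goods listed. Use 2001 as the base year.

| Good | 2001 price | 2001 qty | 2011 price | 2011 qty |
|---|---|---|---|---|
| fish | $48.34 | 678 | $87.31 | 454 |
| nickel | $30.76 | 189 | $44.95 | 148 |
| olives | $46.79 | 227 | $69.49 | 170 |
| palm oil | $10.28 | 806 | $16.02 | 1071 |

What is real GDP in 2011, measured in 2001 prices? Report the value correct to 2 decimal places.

$45463.02

Real GDP 2011 = Σ (p_2001 × q_2011) = 48.34·454 + 30.76·148 + 46.79·170 + 10.28·1071 = 45463.02.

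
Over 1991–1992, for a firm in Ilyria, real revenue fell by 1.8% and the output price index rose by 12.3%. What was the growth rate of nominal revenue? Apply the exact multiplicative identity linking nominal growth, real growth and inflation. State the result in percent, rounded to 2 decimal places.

(1 + g_nom) = (1 + g_real)(1 + π) = 0.9820 × 1.1230 = 1.10279.

10.28%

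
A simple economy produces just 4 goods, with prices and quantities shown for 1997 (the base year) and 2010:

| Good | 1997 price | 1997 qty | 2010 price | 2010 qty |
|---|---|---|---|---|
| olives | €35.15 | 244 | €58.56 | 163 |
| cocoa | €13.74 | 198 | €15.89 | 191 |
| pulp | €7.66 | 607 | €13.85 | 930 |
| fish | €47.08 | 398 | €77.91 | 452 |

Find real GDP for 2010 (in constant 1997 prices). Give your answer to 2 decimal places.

Real GDP 2010 = Σ (p_1997 × q_2010) = 35.15·163 + 13.74·191 + 7.66·930 + 47.08·452 = 36757.75.

€36757.75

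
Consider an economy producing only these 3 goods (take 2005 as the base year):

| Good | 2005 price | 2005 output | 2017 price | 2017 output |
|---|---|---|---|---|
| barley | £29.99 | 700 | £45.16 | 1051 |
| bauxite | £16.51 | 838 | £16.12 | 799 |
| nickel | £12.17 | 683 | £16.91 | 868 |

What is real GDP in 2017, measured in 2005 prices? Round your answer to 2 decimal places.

£55274.54

Real GDP 2017 = Σ (p_2005 × q_2017) = 29.99·1051 + 16.51·799 + 12.17·868 = 55274.54.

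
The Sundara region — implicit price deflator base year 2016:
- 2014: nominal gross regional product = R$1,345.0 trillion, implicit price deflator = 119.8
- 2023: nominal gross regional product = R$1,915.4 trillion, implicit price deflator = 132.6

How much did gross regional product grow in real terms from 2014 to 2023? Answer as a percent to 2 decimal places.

28.66%

Real gross regional product 2014 = 1345.0 / 1.198 = 1122.70.
Real gross regional product 2023 = 1915.4 / 1.326 = 1444.49.
Real growth = 1444.49 / 1122.70 − 1 = 0.2866.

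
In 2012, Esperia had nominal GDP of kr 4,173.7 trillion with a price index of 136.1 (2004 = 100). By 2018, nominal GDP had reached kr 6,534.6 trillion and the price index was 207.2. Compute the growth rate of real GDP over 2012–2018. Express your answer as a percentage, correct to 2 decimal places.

2.84%

Deflate each year: 2012 → 4173.7/1.361 = 3066.64; 2018 → 6534.6/2.072 = 3153.76.
So real GDP changed by 3153.76/3066.64 − 1 = 0.0284, i.e. 2.84%.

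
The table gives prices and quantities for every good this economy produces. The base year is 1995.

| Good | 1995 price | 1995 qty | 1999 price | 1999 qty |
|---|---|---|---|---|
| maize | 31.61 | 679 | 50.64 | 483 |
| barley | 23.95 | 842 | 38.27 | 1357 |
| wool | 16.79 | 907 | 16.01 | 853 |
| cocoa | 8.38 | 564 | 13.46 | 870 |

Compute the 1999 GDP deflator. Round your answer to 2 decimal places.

146.67

Nominal GDP 1999 = 50.64·483 + 38.27·1357 + 16.01·853 + 13.46·870 = 101758.24.
Real GDP 1999 (at 1995 prices) = 31.61·483 + 23.95·1357 + 16.79·853 + 8.38·870 = 69380.25.
Deflator = Nominal/Real × 100 = 101758.24/69380.25 × 100 = 146.667.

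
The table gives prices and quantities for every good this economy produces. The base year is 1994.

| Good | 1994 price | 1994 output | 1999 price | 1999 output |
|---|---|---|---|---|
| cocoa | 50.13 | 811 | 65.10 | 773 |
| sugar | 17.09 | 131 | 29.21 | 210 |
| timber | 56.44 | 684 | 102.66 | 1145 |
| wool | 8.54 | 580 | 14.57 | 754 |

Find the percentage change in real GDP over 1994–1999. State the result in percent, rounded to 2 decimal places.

31.17%

Real GDP 1994 = Nominal GDP 1994 = 50.13·811 + 17.09·131 + 56.44·684 + 8.54·580 = 86452.38.
Real GDP 1999 (at 1994 prices) = 50.13·773 + 17.09·210 + 56.44·1145 + 8.54·754 = 113402.35.
Real growth = 113402.35/86452.38 − 1 = 0.3117.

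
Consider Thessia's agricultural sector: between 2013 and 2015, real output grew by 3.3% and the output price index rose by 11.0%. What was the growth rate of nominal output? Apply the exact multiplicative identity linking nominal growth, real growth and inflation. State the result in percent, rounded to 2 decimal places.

14.66%

(1 + g_nom) = (1 + g_real)(1 + π) = 1.0330 × 1.1100 = 1.14663.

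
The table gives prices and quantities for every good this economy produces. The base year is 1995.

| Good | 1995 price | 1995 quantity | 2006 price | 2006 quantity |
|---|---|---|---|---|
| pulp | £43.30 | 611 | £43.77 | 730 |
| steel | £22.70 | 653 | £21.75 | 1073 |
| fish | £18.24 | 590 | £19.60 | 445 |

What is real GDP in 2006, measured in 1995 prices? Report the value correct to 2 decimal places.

£64082.90

Real GDP 2006 = Σ (p_1995 × q_2006) = 43.30·730 + 22.70·1073 + 18.24·445 = 64082.90.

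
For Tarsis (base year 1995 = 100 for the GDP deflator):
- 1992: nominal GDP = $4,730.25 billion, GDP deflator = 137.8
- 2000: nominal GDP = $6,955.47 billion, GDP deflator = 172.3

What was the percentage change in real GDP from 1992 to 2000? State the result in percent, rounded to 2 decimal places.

Deflate each year: 1992 → 4730.25/1.378 = 3432.69; 2000 → 6955.47/1.723 = 4036.84.
So real GDP changed by 4036.84/3432.69 − 1 = 0.1760, i.e. 17.60%.

17.60%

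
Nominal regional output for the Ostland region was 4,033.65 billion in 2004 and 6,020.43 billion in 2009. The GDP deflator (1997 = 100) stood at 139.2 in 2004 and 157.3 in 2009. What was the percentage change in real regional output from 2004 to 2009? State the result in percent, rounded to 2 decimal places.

32.08%

Deflate each year: 2004 → 4033.65/1.392 = 2897.74; 2009 → 6020.43/1.573 = 3827.36.
So real regional output changed by 3827.36/2897.74 − 1 = 0.3208, i.e. 32.08%.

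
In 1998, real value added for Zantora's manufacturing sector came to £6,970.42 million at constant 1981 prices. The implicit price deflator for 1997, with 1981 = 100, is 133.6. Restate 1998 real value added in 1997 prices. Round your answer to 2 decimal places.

Real value added in 1997 prices = Real value added in 1981 prices × (P_1997/P_1981) = 6970.42 × 1.336 = 9312.48.

£9,312.48 million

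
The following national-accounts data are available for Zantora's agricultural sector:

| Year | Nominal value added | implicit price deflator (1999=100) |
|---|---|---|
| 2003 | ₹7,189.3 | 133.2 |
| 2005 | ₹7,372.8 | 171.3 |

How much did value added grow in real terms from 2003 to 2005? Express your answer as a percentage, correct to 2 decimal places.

Deflate each year: 2003 → 7189.3/1.332 = 5397.37; 2005 → 7372.8/1.713 = 4304.03.
So real value added changed by 4304.03/5397.37 − 1 = -0.2026, i.e. -20.26%.

-20.26%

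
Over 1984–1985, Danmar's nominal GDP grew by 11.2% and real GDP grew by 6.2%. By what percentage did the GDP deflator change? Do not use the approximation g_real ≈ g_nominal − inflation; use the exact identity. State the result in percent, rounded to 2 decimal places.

(1 + g_nom) = (1 + g_real)(1 + π), so π = 1.1120 / 1.0620 − 1 = 0.04708.

4.71%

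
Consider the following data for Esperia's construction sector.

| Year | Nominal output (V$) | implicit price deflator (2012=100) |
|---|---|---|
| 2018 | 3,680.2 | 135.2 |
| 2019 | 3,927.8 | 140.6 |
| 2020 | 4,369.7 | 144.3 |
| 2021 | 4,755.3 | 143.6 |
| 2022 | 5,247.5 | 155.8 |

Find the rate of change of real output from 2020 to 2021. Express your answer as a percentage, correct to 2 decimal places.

9.35%

Real output 2020 = 4369.7/1.443 = 3028.21.
Real output 2021 = 4755.3/1.436 = 3311.49.
Change = 3311.49/3028.21 − 1 = 0.0935.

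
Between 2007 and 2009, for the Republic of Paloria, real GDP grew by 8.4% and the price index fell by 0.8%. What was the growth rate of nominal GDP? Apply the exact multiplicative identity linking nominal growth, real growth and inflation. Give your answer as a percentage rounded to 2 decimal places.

7.53%

(1 + g_nom) = (1 + g_real)(1 + π) = 1.0840 × 0.9920 = 1.07533.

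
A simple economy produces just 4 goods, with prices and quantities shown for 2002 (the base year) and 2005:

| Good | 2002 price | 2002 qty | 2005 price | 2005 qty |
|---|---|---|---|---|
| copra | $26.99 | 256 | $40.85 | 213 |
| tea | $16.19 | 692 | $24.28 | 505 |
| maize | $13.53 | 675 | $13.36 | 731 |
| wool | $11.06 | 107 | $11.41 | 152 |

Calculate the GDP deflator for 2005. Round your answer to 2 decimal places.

127.32

Nominal GDP 2005 = 40.85·213 + 24.28·505 + 13.36·731 + 11.41·152 = 32462.93.
Real GDP 2005 (at 2002 prices) = 26.99·213 + 16.19·505 + 13.53·731 + 11.06·152 = 25496.37.
Deflator = Nominal/Real × 100 = 32462.93/25496.37 × 100 = 127.324.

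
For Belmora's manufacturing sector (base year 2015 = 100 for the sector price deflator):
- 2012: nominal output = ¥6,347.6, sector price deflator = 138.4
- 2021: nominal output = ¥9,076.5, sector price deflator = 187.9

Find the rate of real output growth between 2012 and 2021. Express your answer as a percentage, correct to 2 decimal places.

Real output 2012 = 6347.6 / 1.384 = 4586.42.
Real output 2021 = 9076.5 / 1.879 = 4830.49.
Real growth = 4830.49 / 4586.42 − 1 = 0.0532.

5.32%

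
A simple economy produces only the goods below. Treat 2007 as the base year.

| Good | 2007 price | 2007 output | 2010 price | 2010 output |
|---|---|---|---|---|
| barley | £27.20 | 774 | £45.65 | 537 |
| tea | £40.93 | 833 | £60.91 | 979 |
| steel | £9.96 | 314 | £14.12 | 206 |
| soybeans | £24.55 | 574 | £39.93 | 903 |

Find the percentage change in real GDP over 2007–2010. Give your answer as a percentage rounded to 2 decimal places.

Real GDP 2007 = Nominal GDP 2007 = 27.20·774 + 40.93·833 + 9.96·314 + 24.55·574 = 72366.63.
Real GDP 2010 (at 2007 prices) = 27.20·537 + 40.93·979 + 9.96·206 + 24.55·903 = 78897.28.
Real growth = 78897.28/72366.63 − 1 = 0.0902.

9.02%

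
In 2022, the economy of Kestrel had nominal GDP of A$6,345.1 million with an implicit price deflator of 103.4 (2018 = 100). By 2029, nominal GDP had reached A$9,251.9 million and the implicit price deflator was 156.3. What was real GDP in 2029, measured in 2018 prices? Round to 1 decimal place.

Real GDP = Nominal / (implicit price deflator/100) = 9251.9 / 1.563 = 5919.32.

A$5,919.3 million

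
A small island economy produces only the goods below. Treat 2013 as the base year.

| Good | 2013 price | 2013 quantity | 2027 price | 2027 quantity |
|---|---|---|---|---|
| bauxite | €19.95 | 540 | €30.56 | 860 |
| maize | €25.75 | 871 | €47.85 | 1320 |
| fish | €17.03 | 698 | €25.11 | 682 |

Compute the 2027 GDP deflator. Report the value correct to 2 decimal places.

169.80

Nominal GDP 2027 = 30.56·860 + 47.85·1320 + 25.11·682 = 106568.62.
Real GDP 2027 (at 2013 prices) = 19.95·860 + 25.75·1320 + 17.03·682 = 62761.46.
Deflator = Nominal/Real × 100 = 106568.62/62761.46 × 100 = 169.799.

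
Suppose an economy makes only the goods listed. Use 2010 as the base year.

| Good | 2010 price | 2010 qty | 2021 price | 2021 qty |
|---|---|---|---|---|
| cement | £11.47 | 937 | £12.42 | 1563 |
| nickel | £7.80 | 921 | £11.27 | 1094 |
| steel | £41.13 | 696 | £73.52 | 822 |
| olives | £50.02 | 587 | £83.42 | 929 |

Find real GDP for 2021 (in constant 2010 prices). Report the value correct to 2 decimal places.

£106738.25

Real GDP 2021 = Σ (p_2010 × q_2021) = 11.47·1563 + 7.80·1094 + 41.13·822 + 50.02·929 = 106738.25.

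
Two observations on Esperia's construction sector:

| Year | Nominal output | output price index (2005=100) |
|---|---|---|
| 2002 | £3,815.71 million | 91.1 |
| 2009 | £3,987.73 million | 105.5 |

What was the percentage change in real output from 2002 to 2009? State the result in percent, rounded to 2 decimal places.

Real output 2002 = 3815.71 / 0.911 = 4188.49.
Real output 2009 = 3987.73 / 1.055 = 3779.84.
Real growth = 3779.84 / 4188.49 − 1 = -0.0976.

-9.76%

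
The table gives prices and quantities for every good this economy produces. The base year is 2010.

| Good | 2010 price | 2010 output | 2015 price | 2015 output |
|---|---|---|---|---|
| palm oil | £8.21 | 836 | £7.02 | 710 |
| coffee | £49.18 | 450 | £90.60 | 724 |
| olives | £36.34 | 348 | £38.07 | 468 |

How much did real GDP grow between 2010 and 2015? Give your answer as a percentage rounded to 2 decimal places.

40.35%

Real GDP 2010 = Nominal GDP 2010 = 8.21·836 + 49.18·450 + 36.34·348 = 41640.88.
Real GDP 2015 (at 2010 prices) = 8.21·710 + 49.18·724 + 36.34·468 = 58442.54.
Real growth = 58442.54/41640.88 − 1 = 0.4035.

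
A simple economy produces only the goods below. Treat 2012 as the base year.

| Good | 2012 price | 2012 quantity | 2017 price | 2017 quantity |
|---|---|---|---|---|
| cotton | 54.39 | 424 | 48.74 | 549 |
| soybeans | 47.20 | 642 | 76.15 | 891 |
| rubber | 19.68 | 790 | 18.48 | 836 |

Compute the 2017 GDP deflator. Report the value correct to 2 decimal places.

Nominal GDP 2017 = 48.74·549 + 76.15·891 + 18.48·836 = 110057.19.
Real GDP 2017 (at 2012 prices) = 54.39·549 + 47.20·891 + 19.68·836 = 88367.79.
Deflator = Nominal/Real × 100 = 110057.19/88367.79 × 100 = 124.544.

124.54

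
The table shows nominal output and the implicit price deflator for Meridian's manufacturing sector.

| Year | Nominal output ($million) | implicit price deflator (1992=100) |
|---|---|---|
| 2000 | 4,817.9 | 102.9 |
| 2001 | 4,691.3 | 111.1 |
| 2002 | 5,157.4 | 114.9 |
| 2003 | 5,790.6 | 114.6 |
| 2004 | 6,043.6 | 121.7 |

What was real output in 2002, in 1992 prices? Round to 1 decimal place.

$4,488.6 million

Real output 2002 = 5157.4 / 1.149 = 4488.60.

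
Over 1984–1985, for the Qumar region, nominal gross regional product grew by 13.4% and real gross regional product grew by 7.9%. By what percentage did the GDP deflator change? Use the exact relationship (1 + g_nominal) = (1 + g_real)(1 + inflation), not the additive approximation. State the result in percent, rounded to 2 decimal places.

5.10%

(1 + g_nom) = (1 + g_real)(1 + π), so π = 1.1340 / 1.0790 − 1 = 0.05097.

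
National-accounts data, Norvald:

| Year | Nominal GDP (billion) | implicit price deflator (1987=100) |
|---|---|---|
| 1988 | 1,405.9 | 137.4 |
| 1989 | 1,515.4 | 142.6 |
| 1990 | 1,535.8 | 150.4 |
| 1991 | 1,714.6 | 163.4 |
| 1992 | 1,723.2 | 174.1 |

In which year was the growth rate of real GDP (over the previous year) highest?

1989

1989: real = 1515.4/1.426 = 1062.69; growth vs 1988 (1023.22) = 3.86%.
1990: real = 1535.8/1.504 = 1021.14; growth vs 1989 (1062.69) = -3.91%.
1991: real = 1714.6/1.634 = 1049.33; growth vs 1990 (1021.14) = 2.76%.
1992: real = 1723.2/1.741 = 989.78; growth vs 1991 (1049.33) = -5.68%.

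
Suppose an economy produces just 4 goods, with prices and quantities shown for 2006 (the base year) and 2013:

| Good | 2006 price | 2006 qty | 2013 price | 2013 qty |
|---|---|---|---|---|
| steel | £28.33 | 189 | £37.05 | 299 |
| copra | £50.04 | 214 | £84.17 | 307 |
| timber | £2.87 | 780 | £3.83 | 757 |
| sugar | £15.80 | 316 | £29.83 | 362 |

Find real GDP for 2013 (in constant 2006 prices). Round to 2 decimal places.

Real GDP 2013 = Σ (p_2006 × q_2013) = 28.33·299 + 50.04·307 + 2.87·757 + 15.80·362 = 31725.14.

£31725.14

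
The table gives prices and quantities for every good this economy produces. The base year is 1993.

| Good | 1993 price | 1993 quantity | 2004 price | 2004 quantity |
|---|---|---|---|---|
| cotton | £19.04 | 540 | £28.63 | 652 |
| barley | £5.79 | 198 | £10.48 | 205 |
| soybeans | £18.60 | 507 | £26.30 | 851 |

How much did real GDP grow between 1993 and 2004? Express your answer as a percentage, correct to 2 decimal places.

41.09%

Real GDP 1993 = Nominal GDP 1993 = 19.04·540 + 5.79·198 + 18.60·507 = 20858.22.
Real GDP 2004 (at 1993 prices) = 19.04·652 + 5.79·205 + 18.60·851 = 29429.63.
Real growth = 29429.63/20858.22 − 1 = 0.4109.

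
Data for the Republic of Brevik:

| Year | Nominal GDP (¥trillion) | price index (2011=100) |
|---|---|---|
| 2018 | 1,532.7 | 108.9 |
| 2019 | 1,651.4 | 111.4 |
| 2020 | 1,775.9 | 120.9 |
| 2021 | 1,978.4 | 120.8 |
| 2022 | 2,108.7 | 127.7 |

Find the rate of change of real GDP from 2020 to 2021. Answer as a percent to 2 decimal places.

Real GDP 2020 = 1775.9/1.209 = 1468.90.
Real GDP 2021 = 1978.4/1.208 = 1637.75.
Change = 1637.75/1468.90 − 1 = 0.1149.

11.49%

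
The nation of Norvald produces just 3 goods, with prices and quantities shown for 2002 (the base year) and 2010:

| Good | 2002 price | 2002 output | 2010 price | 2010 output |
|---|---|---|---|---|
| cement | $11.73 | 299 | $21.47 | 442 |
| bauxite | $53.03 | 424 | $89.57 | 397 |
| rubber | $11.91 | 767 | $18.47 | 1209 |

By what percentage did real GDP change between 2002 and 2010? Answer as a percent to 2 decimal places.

15.69%

Real GDP 2002 = Nominal GDP 2002 = 11.73·299 + 53.03·424 + 11.91·767 = 35126.96.
Real GDP 2010 (at 2002 prices) = 11.73·442 + 53.03·397 + 11.91·1209 = 40636.76.
Real growth = 40636.76/35126.96 − 1 = 0.1569.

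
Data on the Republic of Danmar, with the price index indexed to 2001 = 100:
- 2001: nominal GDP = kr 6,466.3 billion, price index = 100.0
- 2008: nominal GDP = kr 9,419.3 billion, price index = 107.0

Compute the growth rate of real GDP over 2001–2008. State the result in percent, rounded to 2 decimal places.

Deflate each year: 2001 → 6466.3/1.000 = 6466.30; 2008 → 9419.3/1.070 = 8803.08.
So real GDP changed by 8803.08/6466.30 − 1 = 0.3614, i.e. 36.14%.

36.14%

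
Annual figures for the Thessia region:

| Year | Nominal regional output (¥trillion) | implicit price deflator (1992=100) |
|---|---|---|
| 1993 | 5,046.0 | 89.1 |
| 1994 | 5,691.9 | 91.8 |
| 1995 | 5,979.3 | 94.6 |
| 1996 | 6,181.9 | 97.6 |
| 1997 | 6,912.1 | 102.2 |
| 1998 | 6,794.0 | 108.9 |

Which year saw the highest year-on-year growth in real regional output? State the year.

1994

1994: real = 5691.9/0.918 = 6200.33; growth vs 1993 (5663.30) = 9.48%.
1995: real = 5979.3/0.946 = 6320.61; growth vs 1994 (6200.33) = 1.94%.
1996: real = 6181.9/0.976 = 6333.91; growth vs 1995 (6320.61) = 0.21%.
1997: real = 6912.1/1.022 = 6763.31; growth vs 1996 (6333.91) = 6.78%.
1998: real = 6794.0/1.089 = 6238.75; growth vs 1997 (6763.31) = -7.76%.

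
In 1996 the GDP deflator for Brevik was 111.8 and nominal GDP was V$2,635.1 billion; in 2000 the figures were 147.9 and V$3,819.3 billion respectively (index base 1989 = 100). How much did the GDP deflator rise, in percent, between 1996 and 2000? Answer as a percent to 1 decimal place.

Price-level change = 147.9 / 111.8 − 1 = 0.3229.

32.3%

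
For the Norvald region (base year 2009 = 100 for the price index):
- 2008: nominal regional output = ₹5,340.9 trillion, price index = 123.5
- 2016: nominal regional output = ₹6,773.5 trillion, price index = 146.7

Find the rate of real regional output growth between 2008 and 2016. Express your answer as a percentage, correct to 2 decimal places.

6.77%

Real regional output 2008 = 5340.9 / 1.235 = 4324.62.
Real regional output 2016 = 6773.5 / 1.467 = 4617.25.
Real growth = 4617.25 / 4324.62 − 1 = 0.0677.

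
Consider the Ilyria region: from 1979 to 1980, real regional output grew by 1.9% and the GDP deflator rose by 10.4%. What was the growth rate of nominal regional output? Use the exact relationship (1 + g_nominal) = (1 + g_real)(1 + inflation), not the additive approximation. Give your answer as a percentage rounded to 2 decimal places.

12.50%

(1 + g_nom) = (1 + g_real)(1 + π) = 1.0190 × 1.1040 = 1.12498.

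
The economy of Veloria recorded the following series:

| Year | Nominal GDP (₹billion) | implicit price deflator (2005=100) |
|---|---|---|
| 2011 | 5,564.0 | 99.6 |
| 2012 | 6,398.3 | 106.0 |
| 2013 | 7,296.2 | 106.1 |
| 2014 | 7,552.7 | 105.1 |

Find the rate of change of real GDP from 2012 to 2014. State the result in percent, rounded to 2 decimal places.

19.05%

Real GDP 2012 = 6398.3/1.060 = 6036.13.
Real GDP 2014 = 7552.7/1.051 = 7186.20.
Change = 7186.20/6036.13 − 1 = 0.1905.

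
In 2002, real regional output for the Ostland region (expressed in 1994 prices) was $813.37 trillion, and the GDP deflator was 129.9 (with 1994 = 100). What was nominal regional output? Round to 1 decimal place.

$1,056.6 trillion

Nominal regional output = Real × (GDP deflator/100) = 813.37 × 1.299 = 1056.57.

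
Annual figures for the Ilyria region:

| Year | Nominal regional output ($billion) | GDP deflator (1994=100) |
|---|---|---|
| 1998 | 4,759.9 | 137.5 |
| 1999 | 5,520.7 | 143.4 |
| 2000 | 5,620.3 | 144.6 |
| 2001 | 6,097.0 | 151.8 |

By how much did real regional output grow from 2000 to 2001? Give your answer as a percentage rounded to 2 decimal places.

Real regional output 2000 = 5620.3/1.446 = 3886.79.
Real regional output 2001 = 6097.0/1.518 = 4016.47.
Change = 4016.47/3886.79 − 1 = 0.0334.

3.34%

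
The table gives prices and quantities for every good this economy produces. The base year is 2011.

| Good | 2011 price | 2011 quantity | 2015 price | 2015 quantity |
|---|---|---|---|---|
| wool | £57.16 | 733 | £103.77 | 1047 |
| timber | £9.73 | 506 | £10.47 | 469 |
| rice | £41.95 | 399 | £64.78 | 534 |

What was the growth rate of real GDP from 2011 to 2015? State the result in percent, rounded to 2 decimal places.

36.58%

Real GDP 2011 = Nominal GDP 2011 = 57.16·733 + 9.73·506 + 41.95·399 = 63559.71.
Real GDP 2015 (at 2011 prices) = 57.16·1047 + 9.73·469 + 41.95·534 = 86811.19.
Real growth = 86811.19/63559.71 − 1 = 0.3658.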